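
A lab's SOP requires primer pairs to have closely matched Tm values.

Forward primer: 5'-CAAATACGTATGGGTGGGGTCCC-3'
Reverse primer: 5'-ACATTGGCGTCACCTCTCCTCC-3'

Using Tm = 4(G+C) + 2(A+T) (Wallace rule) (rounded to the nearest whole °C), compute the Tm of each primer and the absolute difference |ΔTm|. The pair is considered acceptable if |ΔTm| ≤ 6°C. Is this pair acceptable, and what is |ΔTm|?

|ΔTm| = 2°C; the pair is acceptable.

Forward: A=5 T=5 G=8 C=5 → Tm = 2·10 + 4·13 = 72°C.
Reverse: A=3 T=6 G=3 C=10 → Tm = 2·9 + 4·13 = 70°C.
|ΔTm| = |72 − 70| = 2°C, ≤ 6°C.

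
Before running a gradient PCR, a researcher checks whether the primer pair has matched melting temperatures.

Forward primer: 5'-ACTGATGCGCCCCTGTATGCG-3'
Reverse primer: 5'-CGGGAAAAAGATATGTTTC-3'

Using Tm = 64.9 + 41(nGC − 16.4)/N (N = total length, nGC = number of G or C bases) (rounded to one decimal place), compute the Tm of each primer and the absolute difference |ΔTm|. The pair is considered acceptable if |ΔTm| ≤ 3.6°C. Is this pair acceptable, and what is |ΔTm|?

Forward: G+C = 13, N = 21 → Tm = 64.9 + 41·(13 − 16.4)/21 = 58.3°C.
Reverse: G+C = 7, N = 19 → Tm = 64.9 + 41·(7 − 16.4)/19 = 44.6°C.
|ΔTm| = |58.3 − 44.6| = 13.7°C, > 3.6°C.

|ΔTm| = 13.7°C; the pair is not acceptable.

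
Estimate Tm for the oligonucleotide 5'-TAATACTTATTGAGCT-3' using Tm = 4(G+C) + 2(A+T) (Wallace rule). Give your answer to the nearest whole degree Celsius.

40°C

Base counts: A=5, T=7, G=2, C=2 (length 16).
Tm = 2·(5+7) + 4·(2+2) = 2·12 + 4·4 = 24 + 16 = 40°C.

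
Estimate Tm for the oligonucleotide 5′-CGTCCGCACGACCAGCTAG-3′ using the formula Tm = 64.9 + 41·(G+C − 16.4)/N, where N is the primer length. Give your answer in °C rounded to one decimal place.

Base counts: A=4, T=2, G=5, C=8; G+C = 13, N = 19.
Tm = 64.9 + 41·(13 − 16.4)/19 = 64.9 + -139.40/19 = 57.6°C.

57.6°C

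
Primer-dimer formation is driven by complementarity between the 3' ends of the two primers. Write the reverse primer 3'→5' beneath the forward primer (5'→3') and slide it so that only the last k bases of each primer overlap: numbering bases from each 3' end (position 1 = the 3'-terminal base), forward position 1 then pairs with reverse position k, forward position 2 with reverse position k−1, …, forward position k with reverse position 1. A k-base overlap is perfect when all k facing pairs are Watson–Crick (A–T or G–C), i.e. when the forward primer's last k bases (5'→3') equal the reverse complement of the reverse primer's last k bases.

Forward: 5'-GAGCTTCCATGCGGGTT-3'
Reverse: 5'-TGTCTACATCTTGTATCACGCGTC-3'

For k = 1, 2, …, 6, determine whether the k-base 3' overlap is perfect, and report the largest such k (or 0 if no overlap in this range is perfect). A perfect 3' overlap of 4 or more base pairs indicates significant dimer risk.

Longest perfect overlap: 0 complementary base pairs; below the dimer-risk threshold (threshold 4).

Last 6 bases (5'→3') — forward …CGGGTT, reverse …CGCGTC.
Reverse complement of the reverse primer's last 6 bases: GACGCG; its first k bases are the reverse complement of the reverse primer's last k bases, so a perfect k-base overlap needs the forward primer's last k bases to equal them.
Comparing (forward last k vs required): k=1: T vs G ✗; k=2: TT vs GA ✗; k=3: GTT vs GAC ✗; k=4: GGTT vs GACG ✗; k=5: GGGTT vs GACGC ✗; k=6: CGGGTT vs GACGCG ✗.
No overlap length from 1 to 6 is perfect, so the longest perfect 3' overlap is 0.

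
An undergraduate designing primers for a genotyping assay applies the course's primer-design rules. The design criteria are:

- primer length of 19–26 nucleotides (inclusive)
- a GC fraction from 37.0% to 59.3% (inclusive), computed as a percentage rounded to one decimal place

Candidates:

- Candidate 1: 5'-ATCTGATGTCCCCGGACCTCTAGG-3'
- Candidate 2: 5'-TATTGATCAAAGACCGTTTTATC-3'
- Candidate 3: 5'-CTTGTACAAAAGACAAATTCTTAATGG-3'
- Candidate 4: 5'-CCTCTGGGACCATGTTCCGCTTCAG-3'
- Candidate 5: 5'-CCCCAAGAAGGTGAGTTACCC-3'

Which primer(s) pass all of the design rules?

Candidate 1 and Candidate 5.

Candidate 1 (24 nt, A=4 T=6 G=6 C=8): length 24 ✓; GC 14/24 = 58.3% ✓ — passes.
Candidate 2 (23 nt, A=7 T=9 G=3 C=4): length 23 ✓; GC 7/23 = 30.4%, outside 37.0–59.3% ✗ — fails.
Candidate 3 (27 nt, A=11 T=8 G=4 C=4): length 27, outside 19–26 ✗; GC 8/27 = 29.6%, outside 37.0–59.3% ✗ — fails.
Candidate 4 (25 nt, A=3 T=7 G=6 C=9): length 25 ✓; GC 15/25 = 60.0%, outside 37.0–59.3% ✗ — fails.
Candidate 5 (21 nt, A=6 T=3 G=5 C=7): length 21 ✓; GC 12/21 = 57.1% ✓ — passes.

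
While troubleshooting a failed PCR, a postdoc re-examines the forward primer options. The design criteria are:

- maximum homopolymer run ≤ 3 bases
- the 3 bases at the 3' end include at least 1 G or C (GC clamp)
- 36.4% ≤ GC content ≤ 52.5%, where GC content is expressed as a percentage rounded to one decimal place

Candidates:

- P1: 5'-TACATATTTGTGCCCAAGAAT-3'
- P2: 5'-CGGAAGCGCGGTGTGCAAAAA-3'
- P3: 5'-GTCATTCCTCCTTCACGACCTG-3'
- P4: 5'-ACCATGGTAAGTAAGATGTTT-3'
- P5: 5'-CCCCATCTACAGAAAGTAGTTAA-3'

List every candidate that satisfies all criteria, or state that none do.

None of the candidates satisfy all criteria.

P1 (21 nt, A=7 T=7 G=3 C=4): longest run = 3 ✓; 3' end AAT has 0 G/C, need ≥1 ✗; GC 7/21 = 33.3%, outside 36.4–52.5% ✗ — fails.
P2 (21 nt, A=7 T=2 G=8 C=4): longest run = 5, exceeds 3 ✗; 3' end AAA has 0 G/C, need ≥1 ✗; GC 12/21 = 57.1%, outside 36.4–52.5% ✗ — fails.
P3 (22 nt, A=3 T=7 G=3 C=9): longest run = 2 ✓; 3' end CTG has 2 G/C ✓; GC 12/22 = 54.5%, outside 36.4–52.5% ✗ — fails.
P4 (21 nt, A=7 T=7 G=5 C=2): longest run = 3 ✓; 3' end TTT has 0 G/C, need ≥1 ✗; GC 7/21 = 33.3%, outside 36.4–52.5% ✗ — fails.
P5 (23 nt, A=9 T=5 G=3 C=6): longest run = 4, exceeds 3 ✗; 3' end TAA has 0 G/C, need ≥1 ✗; GC 9/23 = 39.1% ✓ — fails.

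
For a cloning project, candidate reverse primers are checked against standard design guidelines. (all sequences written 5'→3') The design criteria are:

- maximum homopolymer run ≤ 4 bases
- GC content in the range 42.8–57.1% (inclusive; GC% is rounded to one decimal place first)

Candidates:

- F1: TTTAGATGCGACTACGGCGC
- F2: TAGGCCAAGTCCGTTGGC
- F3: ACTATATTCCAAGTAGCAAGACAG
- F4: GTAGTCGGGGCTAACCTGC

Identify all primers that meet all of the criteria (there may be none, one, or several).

F1 only.

F1 (20 nt, A=4 T=5 G=6 C=5): longest run = 3 ✓; GC 11/20 = 55.0% ✓ — passes.
F2 (18 nt, A=3 T=4 G=6 C=5): longest run = 2 ✓; GC 11/18 = 61.1%, outside 42.8–57.1% ✗ — fails.
F3 (24 nt, A=10 T=5 G=4 C=5): longest run = 2 ✓; GC 9/24 = 37.5%, outside 42.8–57.1% ✗ — fails.
F4 (19 nt, A=3 T=4 G=7 C=5): longest run = 4 ✓; GC 12/19 = 63.2%, outside 42.8–57.1% ✗ — fails.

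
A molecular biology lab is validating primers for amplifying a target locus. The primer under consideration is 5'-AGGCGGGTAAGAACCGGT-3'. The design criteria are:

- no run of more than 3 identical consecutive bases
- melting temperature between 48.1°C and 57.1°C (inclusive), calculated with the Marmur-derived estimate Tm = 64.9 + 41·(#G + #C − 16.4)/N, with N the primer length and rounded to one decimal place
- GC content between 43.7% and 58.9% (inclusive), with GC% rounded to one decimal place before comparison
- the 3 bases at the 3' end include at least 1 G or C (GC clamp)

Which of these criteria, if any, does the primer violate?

Base counts: A=5, T=2, G=8, C=3 (length 18).
homopolymer run: longest run = 3 ✓
Tm: Tm = 64.9 + 41·(11 − 16.4)/18 = 52.6°C ✓
GC content: GC 11/18 = 61.1%, outside 43.7–58.9% ✗
GC clamp: 3' end GGT has 2 G/C ✓

Fails: GC content.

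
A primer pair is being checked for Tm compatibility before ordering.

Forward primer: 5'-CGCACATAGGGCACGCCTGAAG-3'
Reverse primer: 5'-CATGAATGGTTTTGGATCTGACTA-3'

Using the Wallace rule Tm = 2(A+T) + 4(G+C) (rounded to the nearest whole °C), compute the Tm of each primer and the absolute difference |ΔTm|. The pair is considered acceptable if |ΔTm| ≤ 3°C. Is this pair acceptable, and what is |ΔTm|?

Forward: A=6 T=2 G=7 C=7 → Tm = 2·8 + 4·14 = 72°C.
Reverse: A=6 T=9 G=6 C=3 → Tm = 2·15 + 4·9 = 66°C.
|ΔTm| = |72 − 66| = 6°C, > 3°C.

|ΔTm| = 6°C; the pair is not acceptable.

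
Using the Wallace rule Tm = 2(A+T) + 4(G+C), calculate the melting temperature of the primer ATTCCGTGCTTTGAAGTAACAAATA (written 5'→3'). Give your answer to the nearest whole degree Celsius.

Base counts: A=9, T=8, G=4, C=4 (length 25).
Tm = 2·(9+8) + 4·(4+4) = 2·17 + 4·8 = 34 + 32 = 66°C.

66°C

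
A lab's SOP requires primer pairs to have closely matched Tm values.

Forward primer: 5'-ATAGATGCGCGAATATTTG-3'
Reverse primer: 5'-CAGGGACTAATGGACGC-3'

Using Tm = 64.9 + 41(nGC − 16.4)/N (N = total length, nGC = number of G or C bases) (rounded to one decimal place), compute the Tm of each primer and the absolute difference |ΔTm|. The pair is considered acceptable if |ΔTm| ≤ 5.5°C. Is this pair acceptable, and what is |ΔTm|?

|ΔTm| = 4.9°C; the pair is acceptable.

Forward: G+C = 7, N = 19 → Tm = 64.9 + 41·(7 − 16.4)/19 = 44.6°C.
Reverse: G+C = 10, N = 17 → Tm = 64.9 + 41·(10 − 16.4)/17 = 49.5°C.
|ΔTm| = |44.6 − 49.5| = 4.9°C, ≤ 5.5°C.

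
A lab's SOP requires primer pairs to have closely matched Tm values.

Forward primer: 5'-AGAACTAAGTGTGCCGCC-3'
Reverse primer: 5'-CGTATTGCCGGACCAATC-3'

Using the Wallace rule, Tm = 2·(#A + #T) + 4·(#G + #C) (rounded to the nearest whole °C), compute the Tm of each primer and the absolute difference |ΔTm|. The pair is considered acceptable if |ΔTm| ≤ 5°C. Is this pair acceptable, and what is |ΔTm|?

Forward: A=5 T=3 G=5 C=5 → Tm = 2·8 + 4·10 = 56°C.
Reverse: A=4 T=4 G=4 C=6 → Tm = 2·8 + 4·10 = 56°C.
|ΔTm| = |56 − 56| = 0°C, ≤ 5°C.

|ΔTm| = 0°C; the pair is acceptable.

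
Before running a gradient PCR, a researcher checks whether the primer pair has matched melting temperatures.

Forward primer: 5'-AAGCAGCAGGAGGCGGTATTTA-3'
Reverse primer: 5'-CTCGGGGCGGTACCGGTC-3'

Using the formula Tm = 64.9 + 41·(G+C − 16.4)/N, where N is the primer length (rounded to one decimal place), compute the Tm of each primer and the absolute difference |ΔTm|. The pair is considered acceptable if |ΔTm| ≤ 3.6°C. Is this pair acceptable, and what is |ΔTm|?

Forward: G+C = 11, N = 22 → Tm = 64.9 + 41·(11 − 16.4)/22 = 54.8°C.
Reverse: G+C = 14, N = 18 → Tm = 64.9 + 41·(14 − 16.4)/18 = 59.4°C.
|ΔTm| = |54.8 − 59.4| = 4.6°C, > 3.6°C.

|ΔTm| = 4.6°C; the pair is not acceptable.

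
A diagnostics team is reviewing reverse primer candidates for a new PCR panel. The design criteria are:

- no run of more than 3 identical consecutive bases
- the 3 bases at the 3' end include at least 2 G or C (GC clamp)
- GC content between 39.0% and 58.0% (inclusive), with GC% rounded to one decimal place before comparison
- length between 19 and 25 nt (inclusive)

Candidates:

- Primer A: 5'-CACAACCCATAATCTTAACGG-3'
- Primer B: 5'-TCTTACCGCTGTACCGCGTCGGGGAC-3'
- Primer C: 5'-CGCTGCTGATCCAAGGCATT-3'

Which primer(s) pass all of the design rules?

Primer A (21 nt, A=8 T=4 G=2 C=7): longest run = 3 ✓; 3' end CGG has 3 G/C ✓; GC 9/21 = 42.9% ✓; length 21 ✓ — passes.
Primer B (26 nt, A=3 T=6 G=8 C=9): longest run = 4, exceeds 3 ✗; 3' end GAC has 2 G/C ✓; GC 17/26 = 65.4%, outside 39.0–58.0% ✗; length 26, outside 19–25 ✗ — fails.
Primer C (20 nt, A=4 T=5 G=5 C=6): longest run = 2 ✓; 3' end ATT has 0 G/C, need ≥2 ✗; GC 11/20 = 55.0% ✓; length 20 ✓ — fails.

Primer A only.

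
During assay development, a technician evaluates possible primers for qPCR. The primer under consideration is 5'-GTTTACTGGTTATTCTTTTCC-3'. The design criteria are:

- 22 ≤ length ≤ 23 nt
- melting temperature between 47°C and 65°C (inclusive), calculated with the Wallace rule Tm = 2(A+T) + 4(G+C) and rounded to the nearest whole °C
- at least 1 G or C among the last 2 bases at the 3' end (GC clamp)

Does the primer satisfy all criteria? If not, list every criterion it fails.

Fails: length.

Base counts: A=2, T=12, G=3, C=4 (length 21).
length: length 21, outside 22–23 ✗
Tm: Tm = 2·14 + 4·7 = 56°C ✓
GC clamp: 3' end CC has 2 G/C ✓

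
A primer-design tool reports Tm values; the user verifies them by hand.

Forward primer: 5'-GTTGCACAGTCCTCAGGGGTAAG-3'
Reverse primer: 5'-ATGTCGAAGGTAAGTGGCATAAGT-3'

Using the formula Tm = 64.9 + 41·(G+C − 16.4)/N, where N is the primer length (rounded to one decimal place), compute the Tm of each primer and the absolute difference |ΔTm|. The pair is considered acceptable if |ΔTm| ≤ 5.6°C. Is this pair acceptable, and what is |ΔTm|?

|ΔTm| = 4.8°C; the pair is acceptable.

Forward: G+C = 13, N = 23 → Tm = 64.9 + 41·(13 − 16.4)/23 = 58.8°C.
Reverse: G+C = 10, N = 24 → Tm = 64.9 + 41·(10 − 16.4)/24 = 54.0°C.
|ΔTm| = |58.8 − 54.0| = 4.8°C, ≤ 5.6°C.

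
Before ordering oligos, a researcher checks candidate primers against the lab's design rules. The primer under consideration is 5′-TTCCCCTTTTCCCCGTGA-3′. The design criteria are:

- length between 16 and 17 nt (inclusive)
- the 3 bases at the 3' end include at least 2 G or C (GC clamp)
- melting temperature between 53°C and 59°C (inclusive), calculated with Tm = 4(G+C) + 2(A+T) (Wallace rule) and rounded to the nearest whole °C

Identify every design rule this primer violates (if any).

Fails: length, GC clamp.

Base counts: A=1, T=7, G=2, C=8 (length 18).
length: length 18, outside 16–17 ✗
GC clamp: 3' end TGA has 1 G/C, need ≥2 ✗
Tm: Tm = 2·8 + 4·10 = 56°C ✓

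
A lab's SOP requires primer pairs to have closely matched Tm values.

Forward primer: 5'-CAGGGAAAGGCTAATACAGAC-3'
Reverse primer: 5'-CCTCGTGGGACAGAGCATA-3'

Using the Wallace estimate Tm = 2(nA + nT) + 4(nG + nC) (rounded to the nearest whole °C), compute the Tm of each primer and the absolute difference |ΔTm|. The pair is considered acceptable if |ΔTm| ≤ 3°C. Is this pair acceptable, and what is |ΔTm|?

|ΔTm| = 2°C; the pair is acceptable.

Forward: A=9 T=2 G=6 C=4 → Tm = 2·11 + 4·10 = 62°C.
Reverse: A=5 T=3 G=6 C=5 → Tm = 2·8 + 4·11 = 60°C.
|ΔTm| = |62 − 60| = 2°C, ≤ 3°C.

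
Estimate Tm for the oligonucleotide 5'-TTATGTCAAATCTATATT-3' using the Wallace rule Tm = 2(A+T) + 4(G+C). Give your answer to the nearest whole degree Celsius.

42°C

Base counts: A=6, T=9, G=1, C=2 (length 18).
Tm = 2·(6+9) + 4·(1+2) = 2·15 + 4·3 = 30 + 12 = 42°C.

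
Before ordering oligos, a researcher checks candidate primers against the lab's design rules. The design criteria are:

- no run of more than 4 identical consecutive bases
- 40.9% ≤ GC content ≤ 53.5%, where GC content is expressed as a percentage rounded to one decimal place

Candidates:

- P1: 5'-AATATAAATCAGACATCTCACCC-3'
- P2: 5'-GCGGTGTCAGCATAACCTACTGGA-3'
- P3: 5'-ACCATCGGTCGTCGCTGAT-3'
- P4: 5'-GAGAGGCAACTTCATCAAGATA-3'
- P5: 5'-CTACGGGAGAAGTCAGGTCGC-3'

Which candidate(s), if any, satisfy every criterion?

P4 only.

P1 (23 nt, A=10 T=5 G=1 C=7): longest run = 3 ✓; GC 8/23 = 34.8%, outside 40.9–53.5% ✗ — fails.
P2 (24 nt, A=6 T=5 G=7 C=6): longest run = 2 ✓; GC 13/24 = 54.2%, outside 40.9–53.5% ✗ — fails.
P3 (19 nt, A=3 T=5 G=5 C=6): longest run = 2 ✓; GC 11/19 = 57.9%, outside 40.9–53.5% ✗ — fails.
P4 (22 nt, A=9 T=4 G=5 C=4): longest run = 2 ✓; GC 9/22 = 40.9% ✓ — passes.
P5 (21 nt, A=5 T=3 G=8 C=5): longest run = 3 ✓; GC 13/21 = 61.9%, outside 40.9–53.5% ✗ — fails.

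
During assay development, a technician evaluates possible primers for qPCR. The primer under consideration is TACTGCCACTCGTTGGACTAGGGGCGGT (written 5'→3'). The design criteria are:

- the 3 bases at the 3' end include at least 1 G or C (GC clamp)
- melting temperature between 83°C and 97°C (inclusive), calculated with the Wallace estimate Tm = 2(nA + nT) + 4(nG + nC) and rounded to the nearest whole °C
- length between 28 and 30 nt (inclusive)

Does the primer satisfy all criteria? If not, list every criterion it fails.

Base counts: A=4, T=7, G=10, C=7 (length 28).
GC clamp: 3' end GGT has 2 G/C ✓
Tm: Tm = 2·11 + 4·17 = 90°C ✓
length: length 28 ✓

Meets all criteria.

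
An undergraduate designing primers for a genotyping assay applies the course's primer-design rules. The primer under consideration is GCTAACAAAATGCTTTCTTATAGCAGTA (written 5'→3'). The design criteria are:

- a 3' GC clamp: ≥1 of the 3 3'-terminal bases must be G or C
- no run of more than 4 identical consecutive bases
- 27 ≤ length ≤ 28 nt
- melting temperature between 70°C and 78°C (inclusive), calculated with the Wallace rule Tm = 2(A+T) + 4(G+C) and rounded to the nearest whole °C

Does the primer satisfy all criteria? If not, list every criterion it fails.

Meets all criteria.

Base counts: A=10, T=9, G=4, C=5 (length 28).
GC clamp: 3' end GTA has 1 G/C ✓
homopolymer run: longest run = 4 ✓
length: length 28 ✓
Tm: Tm = 2·19 + 4·9 = 74°C ✓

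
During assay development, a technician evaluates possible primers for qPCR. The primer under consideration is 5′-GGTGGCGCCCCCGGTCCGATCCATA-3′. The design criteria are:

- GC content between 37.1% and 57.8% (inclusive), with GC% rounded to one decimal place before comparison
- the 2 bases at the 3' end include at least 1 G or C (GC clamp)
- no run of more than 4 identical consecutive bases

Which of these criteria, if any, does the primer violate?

Fails: GC content, GC clamp, homopolymer run.

Base counts: A=3, T=4, G=8, C=10 (length 25).
GC content: GC 18/25 = 72.0%, outside 37.1–57.8% ✗
GC clamp: 3' end TA has 0 G/C, need ≥1 ✗
homopolymer run: longest run = 5, exceeds 4 ✗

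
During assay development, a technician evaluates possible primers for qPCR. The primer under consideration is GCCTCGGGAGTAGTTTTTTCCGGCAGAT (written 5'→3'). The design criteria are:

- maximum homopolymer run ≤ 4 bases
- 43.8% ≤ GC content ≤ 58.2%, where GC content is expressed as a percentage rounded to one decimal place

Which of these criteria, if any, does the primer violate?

Fails: homopolymer run.

Base counts: A=4, T=9, G=9, C=6 (length 28).
homopolymer run: longest run = 6, exceeds 4 ✗
GC content: GC 15/28 = 53.6% ✓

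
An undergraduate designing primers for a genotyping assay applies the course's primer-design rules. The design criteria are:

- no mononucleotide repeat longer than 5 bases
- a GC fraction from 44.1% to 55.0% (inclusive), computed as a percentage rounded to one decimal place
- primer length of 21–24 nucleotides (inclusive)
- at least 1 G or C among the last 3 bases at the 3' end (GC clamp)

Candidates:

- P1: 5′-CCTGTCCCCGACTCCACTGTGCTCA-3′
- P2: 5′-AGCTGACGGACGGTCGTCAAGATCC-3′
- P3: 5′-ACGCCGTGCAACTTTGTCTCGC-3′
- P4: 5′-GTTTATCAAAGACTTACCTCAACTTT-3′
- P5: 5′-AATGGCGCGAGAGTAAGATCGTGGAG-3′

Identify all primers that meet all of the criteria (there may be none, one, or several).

None of the candidates satisfy all criteria.

P1 (25 nt, A=3 T=6 G=4 C=12): longest run = 4 ✓; GC 16/25 = 64.0%, outside 44.1–55.0% ✗; length 25, outside 21–24 ✗; 3' end TCA has 1 G/C ✓ — fails.
P2 (25 nt, A=6 T=4 G=8 C=7): longest run = 2 ✓; GC 15/25 = 60.0%, outside 44.1–55.0% ✗; length 25, outside 21–24 ✗; 3' end TCC has 2 G/C ✓ — fails.
P3 (22 nt, A=3 T=6 G=5 C=8): longest run = 3 ✓; GC 13/22 = 59.1%, outside 44.1–55.0% ✗; length 22 ✓; 3' end CGC has 3 G/C ✓ — fails.
P4 (26 nt, A=8 T=10 G=2 C=6): longest run = 3 ✓; GC 8/26 = 30.8%, outside 44.1–55.0% ✗; length 26, outside 21–24 ✗; 3' end TTT has 0 G/C, need ≥1 ✗ — fails.
P5 (26 nt, A=8 T=4 G=11 C=3): longest run = 2 ✓; GC 14/26 = 53.8% ✓; length 26, outside 21–24 ✗; 3' end GAG has 2 G/C ✓ — fails.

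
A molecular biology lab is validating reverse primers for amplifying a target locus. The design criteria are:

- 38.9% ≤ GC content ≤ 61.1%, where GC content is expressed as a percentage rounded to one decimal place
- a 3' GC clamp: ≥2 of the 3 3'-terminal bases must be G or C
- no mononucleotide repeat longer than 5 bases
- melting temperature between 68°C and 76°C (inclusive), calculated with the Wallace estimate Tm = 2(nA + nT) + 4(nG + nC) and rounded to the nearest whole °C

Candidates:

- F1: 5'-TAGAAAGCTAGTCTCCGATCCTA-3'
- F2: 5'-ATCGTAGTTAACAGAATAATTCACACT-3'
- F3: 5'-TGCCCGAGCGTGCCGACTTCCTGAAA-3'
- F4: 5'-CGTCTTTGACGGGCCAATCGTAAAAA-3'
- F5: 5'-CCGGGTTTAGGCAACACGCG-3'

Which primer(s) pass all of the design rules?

None of the candidates satisfy all criteria.

F1 (23 nt, A=7 T=6 G=4 C=6): GC 10/23 = 43.5% ✓; 3' end CTA has 1 G/C, need ≥2 ✗; longest run = 3 ✓; Tm = 2·13 + 4·10 = 66°C, outside 68–76°C ✗ — fails.
F2 (27 nt, A=11 T=8 G=3 C=5): GC 8/27 = 29.6%, outside 38.9–61.1% ✗; 3' end ACT has 1 G/C, need ≥2 ✗; longest run = 2 ✓; Tm = 2·19 + 4·8 = 70°C ✓ — fails.
F3 (26 nt, A=5 T=5 G=7 C=9): GC 16/26 = 61.5%, outside 38.9–61.1% ✗; 3' end AAA has 0 G/C, need ≥2 ✗; longest run = 3 ✓; Tm = 2·10 + 4·16 = 84°C, outside 68–76°C ✗ — fails.
F4 (26 nt, A=8 T=6 G=6 C=6): GC 12/26 = 46.2% ✓; 3' end AAA has 0 G/C, need ≥2 ✗; longest run = 5 ✓; Tm = 2·14 + 4·12 = 76°C ✓ — fails.
F5 (20 nt, A=4 T=3 G=7 C=6): GC 13/20 = 65.0%, outside 38.9–61.1% ✗; 3' end GCG has 3 G/C ✓; longest run = 3 ✓; Tm = 2·7 + 4·13 = 66°C, outside 68–76°C ✗ — fails.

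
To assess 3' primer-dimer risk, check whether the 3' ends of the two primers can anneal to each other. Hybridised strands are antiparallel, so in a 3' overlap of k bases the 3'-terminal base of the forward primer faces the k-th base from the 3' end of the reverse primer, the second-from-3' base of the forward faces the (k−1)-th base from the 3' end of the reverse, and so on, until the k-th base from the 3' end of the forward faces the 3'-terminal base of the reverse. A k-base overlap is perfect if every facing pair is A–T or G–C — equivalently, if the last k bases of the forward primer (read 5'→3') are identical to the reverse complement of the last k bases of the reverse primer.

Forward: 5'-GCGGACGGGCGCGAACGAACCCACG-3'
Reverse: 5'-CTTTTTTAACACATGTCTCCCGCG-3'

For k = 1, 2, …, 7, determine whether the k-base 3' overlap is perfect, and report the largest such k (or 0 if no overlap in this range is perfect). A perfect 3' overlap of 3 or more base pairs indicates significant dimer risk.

Longest perfect overlap: 2 complementary base pairs; below the dimer-risk threshold (threshold 3).

Last 7 bases (5'→3') — forward …ACCCACG, reverse …TCCCGCG.
Reverse complement of the reverse primer's last 7 bases: CGCGGGA; its first k bases are the reverse complement of the reverse primer's last k bases, so a perfect k-base overlap needs the forward primer's last k bases to equal them.
Comparing (forward last k vs required): k=1: G vs C ✗; k=2: CG vs CG ✓; k=3: ACG vs CGC ✗; k=4: CACG vs CGCG ✗; k=5: CCACG vs CGCGG ✗; k=6: CCCACG vs CGCGGG ✗; k=7: ACCCACG vs CGCGGGA ✗.
Only k = 2 is perfect, so the longest perfect 3' overlap is 2.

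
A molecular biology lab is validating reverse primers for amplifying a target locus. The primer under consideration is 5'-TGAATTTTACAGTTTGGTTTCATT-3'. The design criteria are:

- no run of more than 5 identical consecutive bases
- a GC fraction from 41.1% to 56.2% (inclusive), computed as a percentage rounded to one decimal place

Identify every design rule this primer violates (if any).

Base counts: A=5, T=13, G=4, C=2 (length 24).
homopolymer run: longest run = 4 ✓
GC content: GC 6/24 = 25.0%, outside 41.1–56.2% ✗

Fails: GC content.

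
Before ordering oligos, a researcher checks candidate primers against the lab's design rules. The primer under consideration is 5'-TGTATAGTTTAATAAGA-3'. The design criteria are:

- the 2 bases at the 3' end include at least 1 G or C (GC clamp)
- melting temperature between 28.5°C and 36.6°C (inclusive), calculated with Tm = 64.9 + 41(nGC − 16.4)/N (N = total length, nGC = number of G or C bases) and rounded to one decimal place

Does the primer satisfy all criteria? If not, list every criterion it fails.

Meets all criteria.

Base counts: A=7, T=7, G=3, C=0 (length 17).
GC clamp: 3' end GA has 1 G/C ✓
Tm: Tm = 64.9 + 41·(3 − 16.4)/17 = 32.6°C ✓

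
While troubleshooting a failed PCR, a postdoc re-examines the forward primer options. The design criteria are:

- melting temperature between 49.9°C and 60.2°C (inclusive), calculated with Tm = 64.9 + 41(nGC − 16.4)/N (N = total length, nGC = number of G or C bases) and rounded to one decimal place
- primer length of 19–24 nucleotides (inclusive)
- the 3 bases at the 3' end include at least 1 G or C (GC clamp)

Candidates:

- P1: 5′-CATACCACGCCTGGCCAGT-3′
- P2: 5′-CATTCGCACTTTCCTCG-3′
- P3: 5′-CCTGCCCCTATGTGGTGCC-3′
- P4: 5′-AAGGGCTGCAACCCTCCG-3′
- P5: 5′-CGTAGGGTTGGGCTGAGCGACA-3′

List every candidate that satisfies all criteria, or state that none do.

P1 (19 nt, A=4 T=3 G=4 C=8): Tm = 64.9 + 41·(12 − 16.4)/19 = 55.4°C ✓; length 19 ✓; 3' end AGT has 1 G/C ✓ — passes.
P2 (17 nt, A=2 T=6 G=2 C=7): Tm = 64.9 + 41·(9 − 16.4)/17 = 47.1°C, outside 49.9–60.2°C ✗; length 17, outside 19–24 ✗; 3' end TCG has 2 G/C ✓ — fails.
P3 (19 nt, A=1 T=5 G=5 C=8): Tm = 64.9 + 41·(13 − 16.4)/19 = 57.6°C ✓; length 19 ✓; 3' end GCC has 3 G/C ✓ — passes.
P4 (18 nt, A=4 T=2 G=5 C=7): Tm = 64.9 + 41·(12 − 16.4)/18 = 54.9°C ✓; length 18, outside 19–24 ✗; 3' end CCG has 3 G/C ✓ — fails.
P5 (22 nt, A=4 T=4 G=10 C=4): Tm = 64.9 + 41·(14 − 16.4)/22 = 60.4°C, outside 49.9–60.2°C ✗; length 22 ✓; 3' end ACA has 1 G/C ✓ — fails.

P1 and P3.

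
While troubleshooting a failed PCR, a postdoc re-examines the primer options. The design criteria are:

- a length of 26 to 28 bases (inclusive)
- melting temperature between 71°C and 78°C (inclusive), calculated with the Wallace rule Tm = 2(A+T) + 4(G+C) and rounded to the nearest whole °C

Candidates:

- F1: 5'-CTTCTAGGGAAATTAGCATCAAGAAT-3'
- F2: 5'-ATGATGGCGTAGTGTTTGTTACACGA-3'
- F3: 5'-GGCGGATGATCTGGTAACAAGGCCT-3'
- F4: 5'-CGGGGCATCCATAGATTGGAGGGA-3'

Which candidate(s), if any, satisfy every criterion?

F1 (26 nt, A=10 T=7 G=5 C=4): length 26 ✓; Tm = 2·17 + 4·9 = 70°C, outside 71–78°C ✗ — fails.
F2 (26 nt, A=6 T=9 G=8 C=3): length 26 ✓; Tm = 2·15 + 4·11 = 74°C ✓ — passes.
F3 (25 nt, A=6 T=5 G=9 C=5): length 25, outside 26–28 ✗; Tm = 2·11 + 4·14 = 78°C ✓ — fails.
F4 (24 nt, A=6 T=4 G=10 C=4): length 24, outside 26–28 ✗; Tm = 2·10 + 4·14 = 76°C ✓ — fails.

F2 only.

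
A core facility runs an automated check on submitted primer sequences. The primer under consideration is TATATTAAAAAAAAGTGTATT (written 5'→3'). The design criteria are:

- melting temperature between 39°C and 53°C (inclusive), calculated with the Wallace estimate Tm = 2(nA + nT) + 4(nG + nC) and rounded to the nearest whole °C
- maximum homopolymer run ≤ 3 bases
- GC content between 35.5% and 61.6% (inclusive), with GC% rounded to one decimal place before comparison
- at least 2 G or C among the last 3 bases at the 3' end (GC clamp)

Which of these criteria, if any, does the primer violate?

Fails: homopolymer run, GC content, GC clamp.

Base counts: A=11, T=8, G=2, C=0 (length 21).
Tm: Tm = 2·19 + 4·2 = 46°C ✓
homopolymer run: longest run = 8, exceeds 3 ✗
GC content: GC 2/21 = 9.5%, outside 35.5–61.6% ✗
GC clamp: 3' end ATT has 0 G/C, need ≥2 ✗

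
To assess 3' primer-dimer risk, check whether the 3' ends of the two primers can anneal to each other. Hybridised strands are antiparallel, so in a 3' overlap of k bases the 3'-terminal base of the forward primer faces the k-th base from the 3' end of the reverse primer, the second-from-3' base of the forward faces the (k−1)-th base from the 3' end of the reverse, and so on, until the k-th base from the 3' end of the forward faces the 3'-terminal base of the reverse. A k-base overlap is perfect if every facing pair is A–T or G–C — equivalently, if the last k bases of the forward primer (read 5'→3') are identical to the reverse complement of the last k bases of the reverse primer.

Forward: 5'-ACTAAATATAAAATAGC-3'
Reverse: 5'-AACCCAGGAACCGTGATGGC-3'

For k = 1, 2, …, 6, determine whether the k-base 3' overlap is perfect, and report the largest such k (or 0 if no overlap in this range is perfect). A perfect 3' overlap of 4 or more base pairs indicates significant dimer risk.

Longest perfect overlap: 2 complementary base pairs; below the dimer-risk threshold (threshold 4).

Last 6 bases (5'→3') — forward …AATAGC, reverse …GATGGC.
Reverse complement of the reverse primer's last 6 bases: GCCATC; its first k bases are the reverse complement of the reverse primer's last k bases, so a perfect k-base overlap needs the forward primer's last k bases to equal them.
Comparing (forward last k vs required): k=1: C vs G ✗; k=2: GC vs GC ✓; k=3: AGC vs GCC ✗; k=4: TAGC vs GCCA ✗; k=5: ATAGC vs GCCAT ✗; k=6: AATAGC vs GCCATC ✗.
Only k = 2 is perfect, so the longest perfect 3' overlap is 2.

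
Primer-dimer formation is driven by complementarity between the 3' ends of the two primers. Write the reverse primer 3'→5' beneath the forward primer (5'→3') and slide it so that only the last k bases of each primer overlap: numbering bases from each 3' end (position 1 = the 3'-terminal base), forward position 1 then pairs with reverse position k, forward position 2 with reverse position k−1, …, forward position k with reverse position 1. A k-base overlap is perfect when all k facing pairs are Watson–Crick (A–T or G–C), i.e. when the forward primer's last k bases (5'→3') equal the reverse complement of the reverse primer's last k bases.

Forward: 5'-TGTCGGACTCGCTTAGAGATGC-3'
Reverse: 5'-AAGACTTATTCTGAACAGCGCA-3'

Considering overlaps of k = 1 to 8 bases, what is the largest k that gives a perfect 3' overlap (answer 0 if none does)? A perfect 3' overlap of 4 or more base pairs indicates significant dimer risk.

Last 8 bases (5'→3') — forward …AGAGATGC, reverse …ACAGCGCA.
Reverse complement of the reverse primer's last 8 bases: TGCGCTGT; its first k bases are the reverse complement of the reverse primer's last k bases, so a perfect k-base overlap needs the forward primer's last k bases to equal them.
Comparing (forward last k vs required): k=1: C vs T ✗; k=2: GC vs TG ✗; k=3: TGC vs TGC ✓; k=4: ATGC vs TGCG ✗; k=5: GATGC vs TGCGC ✗; k=6: AGATGC vs TGCGCT ✗; k=7: GAGATGC vs TGCGCTG ✗; k=8: AGAGATGC vs TGCGCTGT ✗.
Only k = 3 is perfect, so the longest perfect 3' overlap is 3.

Longest perfect overlap: 3 complementary base pairs; below the dimer-risk threshold (threshold 4).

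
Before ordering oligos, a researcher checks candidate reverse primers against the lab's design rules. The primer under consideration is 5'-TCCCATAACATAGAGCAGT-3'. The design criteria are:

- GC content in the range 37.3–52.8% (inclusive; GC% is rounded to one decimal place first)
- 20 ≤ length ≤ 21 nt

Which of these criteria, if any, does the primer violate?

Fails: length.

Base counts: A=7, T=4, G=3, C=5 (length 19).
GC content: GC 8/19 = 42.1% ✓
length: length 19, outside 20–21 ✗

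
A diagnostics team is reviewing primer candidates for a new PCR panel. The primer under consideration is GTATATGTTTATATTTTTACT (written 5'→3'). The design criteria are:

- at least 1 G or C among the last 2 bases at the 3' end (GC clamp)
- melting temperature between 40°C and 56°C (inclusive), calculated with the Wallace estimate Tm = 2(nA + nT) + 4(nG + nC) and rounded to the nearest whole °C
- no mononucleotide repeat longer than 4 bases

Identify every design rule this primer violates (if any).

Fails: homopolymer run.

Base counts: A=5, T=13, G=2, C=1 (length 21).
GC clamp: 3' end CT has 1 G/C ✓
Tm: Tm = 2·18 + 4·3 = 48°C ✓
homopolymer run: longest run = 5, exceeds 4 ✗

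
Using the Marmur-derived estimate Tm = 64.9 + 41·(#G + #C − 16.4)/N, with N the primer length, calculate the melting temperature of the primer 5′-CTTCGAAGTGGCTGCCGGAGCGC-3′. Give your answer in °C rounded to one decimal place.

Base counts: A=3, T=4, G=9, C=7; G+C = 16, N = 23.
Tm = 64.9 + 41·(16 − 16.4)/23 = 64.9 + -16.40/23 = 64.2°C.

64.2°C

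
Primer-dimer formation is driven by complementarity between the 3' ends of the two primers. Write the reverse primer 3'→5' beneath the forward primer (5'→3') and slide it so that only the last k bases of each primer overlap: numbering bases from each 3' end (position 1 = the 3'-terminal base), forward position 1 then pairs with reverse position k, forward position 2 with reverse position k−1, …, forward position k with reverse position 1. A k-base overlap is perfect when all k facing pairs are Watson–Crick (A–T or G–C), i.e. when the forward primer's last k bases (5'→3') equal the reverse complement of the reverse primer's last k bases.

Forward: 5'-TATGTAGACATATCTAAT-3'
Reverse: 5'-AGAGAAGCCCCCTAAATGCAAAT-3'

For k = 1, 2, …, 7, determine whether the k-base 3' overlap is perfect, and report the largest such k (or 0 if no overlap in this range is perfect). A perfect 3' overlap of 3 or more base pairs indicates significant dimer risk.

Last 7 bases (5'→3') — forward …ATCTAAT, reverse …TGCAAAT.
Reverse complement of the reverse primer's last 7 bases: ATTTGCA; its first k bases are the reverse complement of the reverse primer's last k bases, so a perfect k-base overlap needs the forward primer's last k bases to equal them.
Comparing (forward last k vs required): k=1: T vs A ✗; k=2: AT vs AT ✓; k=3: AAT vs ATT ✗; k=4: TAAT vs ATTT ✗; k=5: CTAAT vs ATTTG ✗; k=6: TCTAAT vs ATTTGC ✗; k=7: ATCTAAT vs ATTTGCA ✗.
Only k = 2 is perfect, so the longest perfect 3' overlap is 2.

Longest perfect overlap: 2 complementary base pairs; below the dimer-risk threshold (threshold 3).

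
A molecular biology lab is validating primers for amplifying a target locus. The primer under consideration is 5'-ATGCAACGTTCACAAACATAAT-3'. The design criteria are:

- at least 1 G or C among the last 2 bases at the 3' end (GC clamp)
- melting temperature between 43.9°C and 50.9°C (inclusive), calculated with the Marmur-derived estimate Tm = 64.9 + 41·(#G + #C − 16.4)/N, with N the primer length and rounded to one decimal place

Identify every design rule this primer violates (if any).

Fails: GC clamp.

Base counts: A=10, T=5, G=2, C=5 (length 22).
GC clamp: 3' end AT has 0 G/C, need ≥1 ✗
Tm: Tm = 64.9 + 41·(7 − 16.4)/22 = 47.4°C ✓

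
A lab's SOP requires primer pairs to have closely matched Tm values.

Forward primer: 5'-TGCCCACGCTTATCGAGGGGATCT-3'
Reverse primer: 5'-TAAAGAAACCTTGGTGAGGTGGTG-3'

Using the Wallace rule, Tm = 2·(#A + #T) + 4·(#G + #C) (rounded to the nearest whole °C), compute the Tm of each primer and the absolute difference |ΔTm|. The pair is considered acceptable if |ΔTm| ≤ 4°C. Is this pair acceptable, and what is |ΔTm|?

Forward: A=4 T=6 G=7 C=7 → Tm = 2·10 + 4·14 = 76°C.
Reverse: A=7 T=6 G=9 C=2 → Tm = 2·13 + 4·11 = 70°C.
|ΔTm| = |76 − 70| = 6°C, > 4°C.

|ΔTm| = 6°C; the pair is not acceptable.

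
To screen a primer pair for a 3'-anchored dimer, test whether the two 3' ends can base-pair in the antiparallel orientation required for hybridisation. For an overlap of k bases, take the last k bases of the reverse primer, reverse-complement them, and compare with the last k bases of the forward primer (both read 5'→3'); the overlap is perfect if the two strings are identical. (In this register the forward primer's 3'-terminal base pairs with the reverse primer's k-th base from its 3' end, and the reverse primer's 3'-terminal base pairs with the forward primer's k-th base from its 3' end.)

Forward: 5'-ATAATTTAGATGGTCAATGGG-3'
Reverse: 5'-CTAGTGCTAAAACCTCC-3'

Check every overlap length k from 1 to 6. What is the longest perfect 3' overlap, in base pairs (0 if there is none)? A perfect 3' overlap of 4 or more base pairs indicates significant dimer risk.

Longest perfect overlap: 2 complementary base pairs; below the dimer-risk threshold (threshold 4).

Last 6 bases (5'→3') — forward …AATGGG, reverse …ACCTCC.
Reverse complement of the reverse primer's last 6 bases: GGAGGT; its first k bases are the reverse complement of the reverse primer's last k bases, so a perfect k-base overlap needs the forward primer's last k bases to equal them.
Comparing (forward last k vs required): k=1: G vs G ✓; k=2: GG vs GG ✓; k=3: GGG vs GGA ✗; k=4: TGGG vs GGAG ✗; k=5: ATGGG vs GGAGG ✗; k=6: AATGGG vs GGAGGT ✗.
Perfect overlaps at k = 1, 2; the largest is 2.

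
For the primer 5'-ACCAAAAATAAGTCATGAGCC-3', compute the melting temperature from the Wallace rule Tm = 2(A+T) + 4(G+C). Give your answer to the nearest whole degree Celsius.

58°C

Base counts: A=10, T=3, G=3, C=5 (length 21).
Tm = 2·(10+3) + 4·(3+5) = 2·13 + 4·8 = 26 + 32 = 58°C.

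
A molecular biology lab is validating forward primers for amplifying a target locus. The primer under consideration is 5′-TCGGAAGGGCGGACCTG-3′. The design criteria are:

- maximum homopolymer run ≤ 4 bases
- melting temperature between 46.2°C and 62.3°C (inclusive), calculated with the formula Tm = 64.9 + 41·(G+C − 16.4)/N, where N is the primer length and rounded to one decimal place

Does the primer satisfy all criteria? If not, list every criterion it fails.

Meets all criteria.

Base counts: A=3, T=2, G=8, C=4 (length 17).
homopolymer run: longest run = 3 ✓
Tm: Tm = 64.9 + 41·(12 − 16.4)/17 = 54.3°C ✓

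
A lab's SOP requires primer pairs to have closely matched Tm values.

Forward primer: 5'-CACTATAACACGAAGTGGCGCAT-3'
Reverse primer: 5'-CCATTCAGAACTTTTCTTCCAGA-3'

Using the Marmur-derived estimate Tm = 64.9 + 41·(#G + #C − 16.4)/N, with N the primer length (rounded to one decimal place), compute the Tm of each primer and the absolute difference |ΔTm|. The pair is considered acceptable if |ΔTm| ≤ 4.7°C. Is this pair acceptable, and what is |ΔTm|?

|ΔTm| = 3.6°C; the pair is acceptable.

Forward: G+C = 11, N = 23 → Tm = 64.9 + 41·(11 − 16.4)/23 = 55.3°C.
Reverse: G+C = 9, N = 23 → Tm = 64.9 + 41·(9 − 16.4)/23 = 51.7°C.
|ΔTm| = |55.3 − 51.7| = 3.6°C, ≤ 4.7°C.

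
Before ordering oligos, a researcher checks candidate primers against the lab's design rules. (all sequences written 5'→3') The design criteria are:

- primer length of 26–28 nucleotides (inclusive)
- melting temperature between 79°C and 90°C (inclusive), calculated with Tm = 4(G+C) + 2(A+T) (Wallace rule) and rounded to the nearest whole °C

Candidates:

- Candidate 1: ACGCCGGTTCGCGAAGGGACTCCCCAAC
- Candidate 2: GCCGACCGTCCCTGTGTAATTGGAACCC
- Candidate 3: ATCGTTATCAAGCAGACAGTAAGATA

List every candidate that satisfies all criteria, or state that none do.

Candidate 2 only.

Candidate 1 (28 nt, A=6 T=3 G=8 C=11): length 28 ✓; Tm = 2·9 + 4·19 = 94°C, outside 79–90°C ✗ — fails.
Candidate 2 (28 nt, A=5 T=6 G=7 C=10): length 28 ✓; Tm = 2·11 + 4·17 = 90°C ✓ — passes.
Candidate 3 (26 nt, A=11 T=6 G=5 C=4): length 26 ✓; Tm = 2·17 + 4·9 = 70°C, outside 79–90°C ✗ — fails.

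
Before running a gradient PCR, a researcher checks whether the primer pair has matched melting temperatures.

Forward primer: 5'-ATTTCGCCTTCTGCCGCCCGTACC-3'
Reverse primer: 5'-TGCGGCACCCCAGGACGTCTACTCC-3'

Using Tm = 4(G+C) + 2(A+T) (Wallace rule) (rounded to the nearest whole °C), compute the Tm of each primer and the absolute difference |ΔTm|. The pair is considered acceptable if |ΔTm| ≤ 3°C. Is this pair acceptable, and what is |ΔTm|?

|ΔTm| = 6°C; the pair is not acceptable.

Forward: A=2 T=7 G=4 C=11 → Tm = 2·9 + 4·15 = 78°C.
Reverse: A=4 T=4 G=6 C=11 → Tm = 2·8 + 4·17 = 84°C.
|ΔTm| = |78 − 84| = 6°C, > 3°C.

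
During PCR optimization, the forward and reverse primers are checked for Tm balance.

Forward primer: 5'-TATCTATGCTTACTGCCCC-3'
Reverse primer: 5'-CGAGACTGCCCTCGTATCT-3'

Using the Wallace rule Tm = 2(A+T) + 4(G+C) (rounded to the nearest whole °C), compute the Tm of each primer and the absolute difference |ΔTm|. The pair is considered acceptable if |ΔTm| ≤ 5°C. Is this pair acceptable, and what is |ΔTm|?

Forward: A=3 T=7 G=2 C=7 → Tm = 2·10 + 4·9 = 56°C.
Reverse: A=3 T=5 G=4 C=7 → Tm = 2·8 + 4·11 = 60°C.
|ΔTm| = |56 − 60| = 4°C, ≤ 5°C.

|ΔTm| = 4°C; the pair is acceptable.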